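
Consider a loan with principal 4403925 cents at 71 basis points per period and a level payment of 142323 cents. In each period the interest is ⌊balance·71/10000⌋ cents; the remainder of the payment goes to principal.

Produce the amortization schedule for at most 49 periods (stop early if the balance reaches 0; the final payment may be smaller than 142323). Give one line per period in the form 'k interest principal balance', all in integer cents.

1 31267 111056 4292869
2 30479 111844 4181025
3 29685 112638 4068387
4 28885 113438 3954949
5 28080 114243 3840706
6 27269 115054 3725652
7 26452 115871 3609781
8 25629 116694 3493087
9 24800 117523 3375564
10 23966 118357 3257207
11 23126 119197 3138010
12 22279 120044 3017966
13 21427 120896 2897070
14 20569 121754 2775316
15 19704 122619 2652697
16 18834 123489 2529208
17 17957 124366 2404842
18 17074 125249 2279593
19 16185 126138 2153455
20 15289 127034 2026421
21 14387 127936 1898485
22 13479 128844 1769641
23 12564 129759 1639882
24 11643 130680 1509202
25 10715 131608 1377594
26 9780 132543 1245051
27 8839 133484 1111567
28 7892 134431 977136
29 6937 135386 841750
30 5976 136347 705403
31 5008 137315 568088
32 4033 138290 429798
33 3051 139272 290526
34 2062 140261 150265
35 1066 141257 9008
36 63 9008 0

1. interest=⌊4403925·71/10000⌋=31267; principal=142323-31267=111056; balance=4403925-111056=4292869
2. interest=⌊4292869·71/10000⌋=30479; principal=142323-30479=111844; balance=4292869-111844=4181025
3. interest=⌊4181025·71/10000⌋=29685; principal=142323-29685=112638; balance=4181025-112638=4068387
4. interest=⌊4068387·71/10000⌋=28885; principal=142323-28885=113438; balance=4068387-113438=3954949
5. interest=⌊3954949·71/10000⌋=28080; principal=142323-28080=114243; balance=3954949-114243=3840706
6. interest=⌊3840706·71/10000⌋=27269; principal=142323-27269=115054; balance=3840706-115054=3725652
7. interest=⌊3725652·71/10000⌋=26452; principal=142323-26452=115871; balance=3725652-115871=3609781
8. interest=⌊3609781·71/10000⌋=25629; principal=142323-25629=116694; balance=3609781-116694=3493087
9. interest=⌊3493087·71/10000⌋=24800; principal=142323-24800=117523; balance=3493087-117523=3375564
10. interest=⌊3375564·71/10000⌋=23966; principal=142323-23966=118357; balance=3375564-118357=3257207
11. interest=⌊3257207·71/10000⌋=23126; principal=142323-23126=119197; balance=3257207-119197=3138010
12. interest=⌊3138010·71/10000⌋=22279; principal=142323-22279=120044; balance=3138010-120044=3017966
13. interest=⌊3017966·71/10000⌋=21427; principal=142323-21427=120896; balance=3017966-120896=2897070
14. interest=⌊2897070·71/10000⌋=20569; principal=142323-20569=121754; balance=2897070-121754=2775316
15. interest=⌊2775316·71/10000⌋=19704; principal=142323-19704=122619; balance=2775316-122619=2652697
16. interest=⌊2652697·71/10000⌋=18834; principal=142323-18834=123489; balance=2652697-123489=2529208
17. interest=⌊2529208·71/10000⌋=17957; principal=142323-17957=124366; balance=2529208-124366=2404842
18. interest=⌊2404842·71/10000⌋=17074; principal=142323-17074=125249; balance=2404842-125249=2279593
19. interest=⌊2279593·71/10000⌋=16185; principal=142323-16185=126138; balance=2279593-126138=2153455
20. interest=⌊2153455·71/10000⌋=15289; principal=142323-15289=127034; balance=2153455-127034=2026421
21. interest=⌊2026421·71/10000⌋=14387; principal=142323-14387=127936; balance=2026421-127936=1898485
22. interest=⌊1898485·71/10000⌋=13479; principal=142323-13479=128844; balance=1898485-128844=1769641
23. interest=⌊1769641·71/10000⌋=12564; principal=142323-12564=129759; balance=1769641-129759=1639882
24. interest=⌊1639882·71/10000⌋=11643; principal=142323-11643=130680; balance=1639882-130680=1509202
25. interest=⌊1509202·71/10000⌋=10715; principal=142323-10715=131608; balance=1509202-131608=1377594
26. interest=⌊1377594·71/10000⌋=9780; principal=142323-9780=132543; balance=1377594-132543=1245051
27. interest=⌊1245051·71/10000⌋=8839; principal=142323-8839=133484; balance=1245051-133484=1111567
28. interest=⌊1111567·71/10000⌋=7892; principal=142323-7892=134431; balance=1111567-134431=977136
29. interest=⌊977136·71/10000⌋=6937; principal=142323-6937=135386; balance=977136-135386=841750
30. interest=⌊841750·71/10000⌋=5976; principal=142323-5976=136347; balance=841750-136347=705403
31. interest=⌊705403·71/10000⌋=5008; principal=142323-5008=137315; balance=705403-137315=568088
32. interest=⌊568088·71/10000⌋=4033; principal=142323-4033=138290; balance=568088-138290=429798
33. interest=⌊429798·71/10000⌋=3051; principal=142323-3051=139272; balance=429798-139272=290526
34. interest=⌊290526·71/10000⌋=2062; principal=142323-2062=140261; balance=290526-140261=150265
35. interest=⌊150265·71/10000⌋=1066; principal=142323-1066=141257; balance=150265-141257=9008
36. interest=⌊9008·71/10000⌋=63; principal=min(142323-63,9008)=9008; balance=9008-9008=0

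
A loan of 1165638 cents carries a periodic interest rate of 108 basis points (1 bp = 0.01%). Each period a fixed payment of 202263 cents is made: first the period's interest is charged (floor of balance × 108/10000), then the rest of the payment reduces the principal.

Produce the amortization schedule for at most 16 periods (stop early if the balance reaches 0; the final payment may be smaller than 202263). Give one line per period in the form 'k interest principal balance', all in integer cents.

1 12588 189675 975963
2 10540 191723 784240
3 8469 193794 590446
4 6376 195887 394559
5 4261 198002 196557
6 2122 196557 0

1. interest=⌊1165638·108/10000⌋=12588; principal=202263-12588=189675; balance=1165638-189675=975963
2. interest=⌊975963·108/10000⌋=10540; principal=202263-10540=191723; balance=975963-191723=784240
3. interest=⌊784240·108/10000⌋=8469; principal=202263-8469=193794; balance=784240-193794=590446
4. interest=⌊590446·108/10000⌋=6376; principal=202263-6376=195887; balance=590446-195887=394559
5. interest=⌊394559·108/10000⌋=4261; principal=202263-4261=198002; balance=394559-198002=196557
6. interest=⌊196557·108/10000⌋=2122; principal=min(202263-2122,196557)=196557; balance=196557-196557=0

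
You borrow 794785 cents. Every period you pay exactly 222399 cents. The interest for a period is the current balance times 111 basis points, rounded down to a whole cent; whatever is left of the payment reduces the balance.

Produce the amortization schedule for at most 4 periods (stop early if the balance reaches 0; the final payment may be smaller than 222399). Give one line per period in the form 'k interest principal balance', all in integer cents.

1 8822 213577 581208
2 6451 215948 365260
3 4054 218345 146915
4 1630 146915 0

1. interest=⌊794785·111/10000⌋=8822; principal=222399-8822=213577; balance=794785-213577=581208
2. interest=⌊581208·111/10000⌋=6451; principal=222399-6451=215948; balance=581208-215948=365260
3. interest=⌊365260·111/10000⌋=4054; principal=222399-4054=218345; balance=365260-218345=146915
4. interest=⌊146915·111/10000⌋=1630; principal=min(222399-1630,146915)=146915; balance=146915-146915=0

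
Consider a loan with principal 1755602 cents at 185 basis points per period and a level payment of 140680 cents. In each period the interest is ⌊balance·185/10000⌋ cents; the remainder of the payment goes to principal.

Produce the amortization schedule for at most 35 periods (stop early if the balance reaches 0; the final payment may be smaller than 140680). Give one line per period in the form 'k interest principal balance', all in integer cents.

1 32478 108202 1647400
2 30476 110204 1537196
3 28438 112242 1424954
4 26361 114319 1310635
5 24246 116434 1194201
6 22092 118588 1075613
7 19898 120782 954831
8 17664 123016 831815
9 15388 125292 706523
10 13070 127610 578913
11 10709 129971 448942
12 8305 132375 316567
13 5856 134824 181743
14 3362 137318 44425
15 821 44425 0

1. interest=⌊1755602·185/10000⌋=32478; principal=140680-32478=108202; balance=1755602-108202=1647400
2. interest=⌊1647400·185/10000⌋=30476; principal=140680-30476=110204; balance=1647400-110204=1537196
3. interest=⌊1537196·185/10000⌋=28438; principal=140680-28438=112242; balance=1537196-112242=1424954
4. interest=⌊1424954·185/10000⌋=26361; principal=140680-26361=114319; balance=1424954-114319=1310635
5. interest=⌊1310635·185/10000⌋=24246; principal=140680-24246=116434; balance=1310635-116434=1194201
6. interest=⌊1194201·185/10000⌋=22092; principal=140680-22092=118588; balance=1194201-118588=1075613
7. interest=⌊1075613·185/10000⌋=19898; principal=140680-19898=120782; balance=1075613-120782=954831
8. interest=⌊954831·185/10000⌋=17664; principal=140680-17664=123016; balance=954831-123016=831815
9. interest=⌊831815·185/10000⌋=15388; principal=140680-15388=125292; balance=831815-125292=706523
10. interest=⌊706523·185/10000⌋=13070; principal=140680-13070=127610; balance=706523-127610=578913
11. interest=⌊578913·185/10000⌋=10709; principal=140680-10709=129971; balance=578913-129971=448942
12. interest=⌊448942·185/10000⌋=8305; principal=140680-8305=132375; balance=448942-132375=316567
13. interest=⌊316567·185/10000⌋=5856; principal=140680-5856=134824; balance=316567-134824=181743
14. interest=⌊181743·185/10000⌋=3362; principal=140680-3362=137318; balance=181743-137318=44425
15. interest=⌊44425·185/10000⌋=821; principal=min(140680-821,44425)=44425; balance=44425-44425=0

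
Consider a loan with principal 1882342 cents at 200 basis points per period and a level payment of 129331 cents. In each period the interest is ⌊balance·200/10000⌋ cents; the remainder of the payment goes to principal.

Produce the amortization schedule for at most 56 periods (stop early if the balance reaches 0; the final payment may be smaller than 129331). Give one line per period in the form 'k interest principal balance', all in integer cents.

1. interest=⌊1882342·200/10000⌋=37646; principal=129331-37646=91685; balance=1882342-91685=1790657
2. interest=⌊1790657·200/10000⌋=35813; principal=129331-35813=93518; balance=1790657-93518=1697139
3. interest=⌊1697139·200/10000⌋=33942; principal=129331-33942=95389; balance=1697139-95389=1601750
4. interest=⌊1601750·200/10000⌋=32035; principal=129331-32035=97296; balance=1601750-97296=1504454
5. interest=⌊1504454·200/10000⌋=30089; principal=129331-30089=99242; balance=1504454-99242=1405212
6. interest=⌊1405212·200/10000⌋=28104; principal=129331-28104=101227; balance=1405212-101227=1303985
7. interest=⌊1303985·200/10000⌋=26079; principal=129331-26079=103252; balance=1303985-103252=1200733
8. interest=⌊1200733·200/10000⌋=24014; principal=129331-24014=105317; balance=1200733-105317=1095416
9. interest=⌊1095416·200/10000⌋=21908; principal=129331-21908=107423; balance=1095416-107423=987993
10. interest=⌊987993·200/10000⌋=19759; principal=129331-19759=109572; balance=987993-109572=878421
11. interest=⌊878421·200/10000⌋=17568; principal=129331-17568=111763; balance=878421-111763=766658
12. interest=⌊766658·200/10000⌋=15333; principal=129331-15333=113998; balance=766658-113998=652660
13. interest=⌊652660·200/10000⌋=13053; principal=129331-13053=116278; balance=652660-116278=536382
14. interest=⌊536382·200/10000⌋=10727; principal=129331-10727=118604; balance=536382-118604=417778
15. interest=⌊417778·200/10000⌋=8355; principal=129331-8355=120976; balance=417778-120976=296802
16. interest=⌊296802·200/10000⌋=5936; principal=129331-5936=123395; balance=296802-123395=173407
17. interest=⌊173407·200/10000⌋=3468; principal=129331-3468=125863; balance=173407-125863=47544
18. interest=⌊47544·200/10000⌋=950; principal=min(129331-950,47544)=47544; balance=47544-47544=0

1 37646 91685 1790657
2 35813 93518 1697139
3 33942 95389 1601750
4 32035 97296 1504454
5 30089 99242 1405212
6 28104 101227 1303985
7 26079 103252 1200733
8 24014 105317 1095416
9 21908 107423 987993
10 19759 109572 878421
11 17568 111763 766658
12 15333 113998 652660
13 13053 116278 536382
14 10727 118604 417778
15 8355 120976 296802
16 5936 123395 173407
17 3468 125863 47544
18 950 47544 0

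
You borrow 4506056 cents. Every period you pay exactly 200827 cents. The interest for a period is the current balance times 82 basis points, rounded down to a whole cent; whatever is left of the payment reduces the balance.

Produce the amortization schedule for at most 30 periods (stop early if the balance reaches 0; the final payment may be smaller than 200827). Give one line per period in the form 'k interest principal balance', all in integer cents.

1 36949 163878 4342178
2 35605 165222 4176956
3 34251 166576 4010380
4 32885 167942 3842438
5 31507 169320 3673118
6 30119 170708 3502410
7 28719 172108 3330302
8 27308 173519 3156783
9 25885 174942 2981841
10 24451 176376 2805465
11 23004 177823 2627642
12 21546 179281 2448361
13 20076 180751 2267610
14 18594 182233 2085377
15 17100 183727 1901650
16 15593 185234 1716416
17 14074 186753 1529663
18 12543 188284 1341379
19 10999 189828 1151551
20 9442 191385 960166
21 7873 192954 767212
22 6291 194536 572676
23 4695 196132 376544
24 3087 197740 178804
25 1466 178804 0

1. interest=⌊4506056·82/10000⌋=36949; principal=200827-36949=163878; balance=4506056-163878=4342178
2. interest=⌊4342178·82/10000⌋=35605; principal=200827-35605=165222; balance=4342178-165222=4176956
3. interest=⌊4176956·82/10000⌋=34251; principal=200827-34251=166576; balance=4176956-166576=4010380
4. interest=⌊4010380·82/10000⌋=32885; principal=200827-32885=167942; balance=4010380-167942=3842438
5. interest=⌊3842438·82/10000⌋=31507; principal=200827-31507=169320; balance=3842438-169320=3673118
6. interest=⌊3673118·82/10000⌋=30119; principal=200827-30119=170708; balance=3673118-170708=3502410
7. interest=⌊3502410·82/10000⌋=28719; principal=200827-28719=172108; balance=3502410-172108=3330302
8. interest=⌊3330302·82/10000⌋=27308; principal=200827-27308=173519; balance=3330302-173519=3156783
9. interest=⌊3156783·82/10000⌋=25885; principal=200827-25885=174942; balance=3156783-174942=2981841
10. interest=⌊2981841·82/10000⌋=24451; principal=200827-24451=176376; balance=2981841-176376=2805465
11. interest=⌊2805465·82/10000⌋=23004; principal=200827-23004=177823; balance=2805465-177823=2627642
12. interest=⌊2627642·82/10000⌋=21546; principal=200827-21546=179281; balance=2627642-179281=2448361
13. interest=⌊2448361·82/10000⌋=20076; principal=200827-20076=180751; balance=2448361-180751=2267610
14. interest=⌊2267610·82/10000⌋=18594; principal=200827-18594=182233; balance=2267610-182233=2085377
15. interest=⌊2085377·82/10000⌋=17100; principal=200827-17100=183727; balance=2085377-183727=1901650
16. interest=⌊1901650·82/10000⌋=15593; principal=200827-15593=185234; balance=1901650-185234=1716416
17. interest=⌊1716416·82/10000⌋=14074; principal=200827-14074=186753; balance=1716416-186753=1529663
18. interest=⌊1529663·82/10000⌋=12543; principal=200827-12543=188284; balance=1529663-188284=1341379
19. interest=⌊1341379·82/10000⌋=10999; principal=200827-10999=189828; balance=1341379-189828=1151551
20. interest=⌊1151551·82/10000⌋=9442; principal=200827-9442=191385; balance=1151551-191385=960166
21. interest=⌊960166·82/10000⌋=7873; principal=200827-7873=192954; balance=960166-192954=767212
22. interest=⌊767212·82/10000⌋=6291; principal=200827-6291=194536; balance=767212-194536=572676
23. interest=⌊572676·82/10000⌋=4695; principal=200827-4695=196132; balance=572676-196132=376544
24. interest=⌊376544·82/10000⌋=3087; principal=200827-3087=197740; balance=376544-197740=178804
25. interest=⌊178804·82/10000⌋=1466; principal=min(200827-1466,178804)=178804; balance=178804-178804=0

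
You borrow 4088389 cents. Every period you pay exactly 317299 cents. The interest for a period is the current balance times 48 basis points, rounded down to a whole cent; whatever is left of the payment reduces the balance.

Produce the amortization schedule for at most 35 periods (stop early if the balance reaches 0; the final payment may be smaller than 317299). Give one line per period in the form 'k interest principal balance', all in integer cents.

1. interest=⌊4088389·48/10000⌋=19624; principal=317299-19624=297675; balance=4088389-297675=3790714
2. interest=⌊3790714·48/10000⌋=18195; principal=317299-18195=299104; balance=3790714-299104=3491610
3. interest=⌊3491610·48/10000⌋=16759; principal=317299-16759=300540; balance=3491610-300540=3191070
4. interest=⌊3191070·48/10000⌋=15317; principal=317299-15317=301982; balance=3191070-301982=2889088
5. interest=⌊2889088·48/10000⌋=13867; principal=317299-13867=303432; balance=2889088-303432=2585656
6. interest=⌊2585656·48/10000⌋=12411; principal=317299-12411=304888; balance=2585656-304888=2280768
7. interest=⌊2280768·48/10000⌋=10947; principal=317299-10947=306352; balance=2280768-306352=1974416
8. interest=⌊1974416·48/10000⌋=9477; principal=317299-9477=307822; balance=1974416-307822=1666594
9. interest=⌊1666594·48/10000⌋=7999; principal=317299-7999=309300; balance=1666594-309300=1357294
10. interest=⌊1357294·48/10000⌋=6515; principal=317299-6515=310784; balance=1357294-310784=1046510
11. interest=⌊1046510·48/10000⌋=5023; principal=317299-5023=312276; balance=1046510-312276=734234
12. interest=⌊734234·48/10000⌋=3524; principal=317299-3524=313775; balance=734234-313775=420459
13. interest=⌊420459·48/10000⌋=2018; principal=317299-2018=315281; balance=420459-315281=105178
14. interest=⌊105178·48/10000⌋=504; principal=min(317299-504,105178)=105178; balance=105178-105178=0

1 19624 297675 3790714
2 18195 299104 3491610
3 16759 300540 3191070
4 15317 301982 2889088
5 13867 303432 2585656
6 12411 304888 2280768
7 10947 306352 1974416
8 9477 307822 1666594
9 7999 309300 1357294
10 6515 310784 1046510
11 5023 312276 734234
12 3524 313775 420459
13 2018 315281 105178
14 504 105178 0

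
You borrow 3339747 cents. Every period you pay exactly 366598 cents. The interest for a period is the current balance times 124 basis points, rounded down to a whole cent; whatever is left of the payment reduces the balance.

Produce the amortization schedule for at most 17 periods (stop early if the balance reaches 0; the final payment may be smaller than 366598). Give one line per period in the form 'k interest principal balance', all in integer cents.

1 41412 325186 3014561
2 37380 329218 2685343
3 33298 333300 2352043
4 29165 337433 2014610
5 24981 341617 1672993
6 20745 345853 1327140
7 16456 350142 976998
8 12114 354484 622514
9 7719 358879 263635
10 3269 263635 0

1. interest=⌊3339747·124/10000⌋=41412; principal=366598-41412=325186; balance=3339747-325186=3014561
2. interest=⌊3014561·124/10000⌋=37380; principal=366598-37380=329218; balance=3014561-329218=2685343
3. interest=⌊2685343·124/10000⌋=33298; principal=366598-33298=333300; balance=2685343-333300=2352043
4. interest=⌊2352043·124/10000⌋=29165; principal=366598-29165=337433; balance=2352043-337433=2014610
5. interest=⌊2014610·124/10000⌋=24981; principal=366598-24981=341617; balance=2014610-341617=1672993
6. interest=⌊1672993·124/10000⌋=20745; principal=366598-20745=345853; balance=1672993-345853=1327140
7. interest=⌊1327140·124/10000⌋=16456; principal=366598-16456=350142; balance=1327140-350142=976998
8. interest=⌊976998·124/10000⌋=12114; principal=366598-12114=354484; balance=976998-354484=622514
9. interest=⌊622514·124/10000⌋=7719; principal=366598-7719=358879; balance=622514-358879=263635
10. interest=⌊263635·124/10000⌋=3269; principal=min(366598-3269,263635)=263635; balance=263635-263635=0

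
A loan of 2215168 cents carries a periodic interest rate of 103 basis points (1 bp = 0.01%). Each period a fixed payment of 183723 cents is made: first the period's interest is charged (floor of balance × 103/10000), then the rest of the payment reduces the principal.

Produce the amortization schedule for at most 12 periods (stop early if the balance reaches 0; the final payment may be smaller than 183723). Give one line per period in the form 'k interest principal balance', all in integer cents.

1 22816 160907 2054261
2 21158 162565 1891696
3 19484 164239 1727457
4 17792 165931 1561526
5 16083 167640 1393886
6 14357 169366 1224520
7 12612 171111 1053409
8 10850 172873 880536
9 9069 174654 705882
10 7270 176453 529429
11 5453 178270 351159
12 3616 180107 171052

1. interest=⌊2215168·103/10000⌋=22816; principal=183723-22816=160907; balance=2215168-160907=2054261
2. interest=⌊2054261·103/10000⌋=21158; principal=183723-21158=162565; balance=2054261-162565=1891696
3. interest=⌊1891696·103/10000⌋=19484; principal=183723-19484=164239; balance=1891696-164239=1727457
4. interest=⌊1727457·103/10000⌋=17792; principal=183723-17792=165931; balance=1727457-165931=1561526
5. interest=⌊1561526·103/10000⌋=16083; principal=183723-16083=167640; balance=1561526-167640=1393886
6. interest=⌊1393886·103/10000⌋=14357; principal=183723-14357=169366; balance=1393886-169366=1224520
7. interest=⌊1224520·103/10000⌋=12612; principal=183723-12612=171111; balance=1224520-171111=1053409
8. interest=⌊1053409·103/10000⌋=10850; principal=183723-10850=172873; balance=1053409-172873=880536
9. interest=⌊880536·103/10000⌋=9069; principal=183723-9069=174654; balance=880536-174654=705882
10. interest=⌊705882·103/10000⌋=7270; principal=183723-7270=176453; balance=705882-176453=529429
11. interest=⌊529429·103/10000⌋=5453; principal=183723-5453=178270; balance=529429-178270=351159
12. interest=⌊351159·103/10000⌋=3616; principal=183723-3616=180107; balance=351159-180107=171052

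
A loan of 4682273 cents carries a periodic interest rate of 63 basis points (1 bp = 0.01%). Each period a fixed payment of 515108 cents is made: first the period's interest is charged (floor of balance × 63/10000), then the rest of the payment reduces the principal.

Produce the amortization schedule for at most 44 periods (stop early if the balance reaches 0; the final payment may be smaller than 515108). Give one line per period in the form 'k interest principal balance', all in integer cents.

1 29498 485610 4196663
2 26438 488670 3707993
3 23360 491748 3216245
4 20262 494846 2721399
5 17144 497964 2223435
6 14007 501101 1722334
7 10850 504258 1218076
8 7673 507435 710641
9 4477 510631 200010
10 1260 200010 0

1. interest=⌊4682273·63/10000⌋=29498; principal=515108-29498=485610; balance=4682273-485610=4196663
2. interest=⌊4196663·63/10000⌋=26438; principal=515108-26438=488670; balance=4196663-488670=3707993
3. interest=⌊3707993·63/10000⌋=23360; principal=515108-23360=491748; balance=3707993-491748=3216245
4. interest=⌊3216245·63/10000⌋=20262; principal=515108-20262=494846; balance=3216245-494846=2721399
5. interest=⌊2721399·63/10000⌋=17144; principal=515108-17144=497964; balance=2721399-497964=2223435
6. interest=⌊2223435·63/10000⌋=14007; principal=515108-14007=501101; balance=2223435-501101=1722334
7. interest=⌊1722334·63/10000⌋=10850; principal=515108-10850=504258; balance=1722334-504258=1218076
8. interest=⌊1218076·63/10000⌋=7673; principal=515108-7673=507435; balance=1218076-507435=710641
9. interest=⌊710641·63/10000⌋=4477; principal=515108-4477=510631; balance=710641-510631=200010
10. interest=⌊200010·63/10000⌋=1260; principal=min(515108-1260,200010)=200010; balance=200010-200010=0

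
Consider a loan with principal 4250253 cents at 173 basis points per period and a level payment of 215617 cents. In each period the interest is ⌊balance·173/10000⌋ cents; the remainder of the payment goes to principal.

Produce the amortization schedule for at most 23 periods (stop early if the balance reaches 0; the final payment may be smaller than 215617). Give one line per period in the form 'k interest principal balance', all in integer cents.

1. interest=⌊4250253·173/10000⌋=73529; principal=215617-73529=142088; balance=4250253-142088=4108165
2. interest=⌊4108165·173/10000⌋=71071; principal=215617-71071=144546; balance=4108165-144546=3963619
3. interest=⌊3963619·173/10000⌋=68570; principal=215617-68570=147047; balance=3963619-147047=3816572
4. interest=⌊3816572·173/10000⌋=66026; principal=215617-66026=149591; balance=3816572-149591=3666981
5. interest=⌊3666981·173/10000⌋=63438; principal=215617-63438=152179; balance=3666981-152179=3514802
6. interest=⌊3514802·173/10000⌋=60806; principal=215617-60806=154811; balance=3514802-154811=3359991
7. interest=⌊3359991·173/10000⌋=58127; principal=215617-58127=157490; balance=3359991-157490=3202501
8. interest=⌊3202501·173/10000⌋=55403; principal=215617-55403=160214; balance=3202501-160214=3042287
9. interest=⌊3042287·173/10000⌋=52631; principal=215617-52631=162986; balance=3042287-162986=2879301
10. interest=⌊2879301·173/10000⌋=49811; principal=215617-49811=165806; balance=2879301-165806=2713495
11. interest=⌊2713495·173/10000⌋=46943; principal=215617-46943=168674; balance=2713495-168674=2544821
12. interest=⌊2544821·173/10000⌋=44025; principal=215617-44025=171592; balance=2544821-171592=2373229
13. interest=⌊2373229·173/10000⌋=41056; principal=215617-41056=174561; balance=2373229-174561=2198668
14. interest=⌊2198668·173/10000⌋=38036; principal=215617-38036=177581; balance=2198668-177581=2021087
15. interest=⌊2021087·173/10000⌋=34964; principal=215617-34964=180653; balance=2021087-180653=1840434
16. interest=⌊1840434·173/10000⌋=31839; principal=215617-31839=183778; balance=1840434-183778=1656656
17. interest=⌊1656656·173/10000⌋=28660; principal=215617-28660=186957; balance=1656656-186957=1469699
18. interest=⌊1469699·173/10000⌋=25425; principal=215617-25425=190192; balance=1469699-190192=1279507
19. interest=⌊1279507·173/10000⌋=22135; principal=215617-22135=193482; balance=1279507-193482=1086025
20. interest=⌊1086025·173/10000⌋=18788; principal=215617-18788=196829; balance=1086025-196829=889196
21. interest=⌊889196·173/10000⌋=15383; principal=215617-15383=200234; balance=889196-200234=688962
22. interest=⌊688962·173/10000⌋=11919; principal=215617-11919=203698; balance=688962-203698=485264
23. interest=⌊485264·173/10000⌋=8395; principal=215617-8395=207222; balance=485264-207222=278042

1 73529 142088 4108165
2 71071 144546 3963619
3 68570 147047 3816572
4 66026 149591 3666981
5 63438 152179 3514802
6 60806 154811 3359991
7 58127 157490 3202501
8 55403 160214 3042287
9 52631 162986 2879301
10 49811 165806 2713495
11 46943 168674 2544821
12 44025 171592 2373229
13 41056 174561 2198668
14 38036 177581 2021087
15 34964 180653 1840434
16 31839 183778 1656656
17 28660 186957 1469699
18 25425 190192 1279507
19 22135 193482 1086025
20 18788 196829 889196
21 15383 200234 688962
22 11919 203698 485264
23 8395 207222 278042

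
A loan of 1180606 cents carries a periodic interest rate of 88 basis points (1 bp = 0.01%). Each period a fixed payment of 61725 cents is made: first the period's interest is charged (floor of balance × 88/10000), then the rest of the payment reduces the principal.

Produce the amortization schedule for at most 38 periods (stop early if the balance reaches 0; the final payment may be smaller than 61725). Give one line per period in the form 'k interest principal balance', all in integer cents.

1. interest=⌊1180606·88/10000⌋=10389; principal=61725-10389=51336; balance=1180606-51336=1129270
2. interest=⌊1129270·88/10000⌋=9937; principal=61725-9937=51788; balance=1129270-51788=1077482
3. interest=⌊1077482·88/10000⌋=9481; principal=61725-9481=52244; balance=1077482-52244=1025238
4. interest=⌊1025238·88/10000⌋=9022; principal=61725-9022=52703; balance=1025238-52703=972535
5. interest=⌊972535·88/10000⌋=8558; principal=61725-8558=53167; balance=972535-53167=919368
6. interest=⌊919368·88/10000⌋=8090; principal=61725-8090=53635; balance=919368-53635=865733
7. interest=⌊865733·88/10000⌋=7618; principal=61725-7618=54107; balance=865733-54107=811626
8. interest=⌊811626·88/10000⌋=7142; principal=61725-7142=54583; balance=811626-54583=757043
9. interest=⌊757043·88/10000⌋=6661; principal=61725-6661=55064; balance=757043-55064=701979
10. interest=⌊701979·88/10000⌋=6177; principal=61725-6177=55548; balance=701979-55548=646431
11. interest=⌊646431·88/10000⌋=5688; principal=61725-5688=56037; balance=646431-56037=590394
12. interest=⌊590394·88/10000⌋=5195; principal=61725-5195=56530; balance=590394-56530=533864
13. interest=⌊533864·88/10000⌋=4698; principal=61725-4698=57027; balance=533864-57027=476837
14. interest=⌊476837·88/10000⌋=4196; principal=61725-4196=57529; balance=476837-57529=419308
15. interest=⌊419308·88/10000⌋=3689; principal=61725-3689=58036; balance=419308-58036=361272
16. interest=⌊361272·88/10000⌋=3179; principal=61725-3179=58546; balance=361272-58546=302726
17. interest=⌊302726·88/10000⌋=2663; principal=61725-2663=59062; balance=302726-59062=243664
18. interest=⌊243664·88/10000⌋=2144; principal=61725-2144=59581; balance=243664-59581=184083
19. interest=⌊184083·88/10000⌋=1619; principal=61725-1619=60106; balance=184083-60106=123977
20. interest=⌊123977·88/10000⌋=1090; principal=61725-1090=60635; balance=123977-60635=63342
21. interest=⌊63342·88/10000⌋=557; principal=61725-557=61168; balance=63342-61168=2174
22. interest=⌊2174·88/10000⌋=19; principal=min(61725-19,2174)=2174; balance=2174-2174=0

1 10389 51336 1129270
2 9937 51788 1077482
3 9481 52244 1025238
4 9022 52703 972535
5 8558 53167 919368
6 8090 53635 865733
7 7618 54107 811626
8 7142 54583 757043
9 6661 55064 701979
10 6177 55548 646431
11 5688 56037 590394
12 5195 56530 533864
13 4698 57027 476837
14 4196 57529 419308
15 3689 58036 361272
16 3179 58546 302726
17 2663 59062 243664
18 2144 59581 184083
19 1619 60106 123977
20 1090 60635 63342
21 557 61168 2174
22 19 2174 0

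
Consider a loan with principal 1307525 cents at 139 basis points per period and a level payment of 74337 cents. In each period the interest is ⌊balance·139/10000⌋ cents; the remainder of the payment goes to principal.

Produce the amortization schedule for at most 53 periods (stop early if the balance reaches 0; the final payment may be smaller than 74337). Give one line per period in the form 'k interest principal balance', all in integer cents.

1 18174 56163 1251362
2 17393 56944 1194418
3 16602 57735 1136683
4 15799 58538 1078145
5 14986 59351 1018794
6 14161 60176 958618
7 13324 61013 897605
8 12476 61861 835744
9 11616 62721 773023
10 10745 63592 709431
11 9861 64476 644955
12 8964 65373 579582
13 8056 66281 513301
14 7134 67203 446098
15 6200 68137 377961
16 5253 69084 308877
17 4293 70044 238833
18 3319 71018 167815
19 2332 72005 95810
20 1331 73006 22804
21 316 22804 0

1. interest=⌊1307525·139/10000⌋=18174; principal=74337-18174=56163; balance=1307525-56163=1251362
2. interest=⌊1251362·139/10000⌋=17393; principal=74337-17393=56944; balance=1251362-56944=1194418
3. interest=⌊1194418·139/10000⌋=16602; principal=74337-16602=57735; balance=1194418-57735=1136683
4. interest=⌊1136683·139/10000⌋=15799; principal=74337-15799=58538; balance=1136683-58538=1078145
5. interest=⌊1078145·139/10000⌋=14986; principal=74337-14986=59351; balance=1078145-59351=1018794
6. interest=⌊1018794·139/10000⌋=14161; principal=74337-14161=60176; balance=1018794-60176=958618
7. interest=⌊958618·139/10000⌋=13324; principal=74337-13324=61013; balance=958618-61013=897605
8. interest=⌊897605·139/10000⌋=12476; principal=74337-12476=61861; balance=897605-61861=835744
9. interest=⌊835744·139/10000⌋=11616; principal=74337-11616=62721; balance=835744-62721=773023
10. interest=⌊773023·139/10000⌋=10745; principal=74337-10745=63592; balance=773023-63592=709431
11. interest=⌊709431·139/10000⌋=9861; principal=74337-9861=64476; balance=709431-64476=644955
12. interest=⌊644955·139/10000⌋=8964; principal=74337-8964=65373; balance=644955-65373=579582
13. interest=⌊579582·139/10000⌋=8056; principal=74337-8056=66281; balance=579582-66281=513301
14. interest=⌊513301·139/10000⌋=7134; principal=74337-7134=67203; balance=513301-67203=446098
15. interest=⌊446098·139/10000⌋=6200; principal=74337-6200=68137; balance=446098-68137=377961
16. interest=⌊377961·139/10000⌋=5253; principal=74337-5253=69084; balance=377961-69084=308877
17. interest=⌊308877·139/10000⌋=4293; principal=74337-4293=70044; balance=308877-70044=238833
18. interest=⌊238833·139/10000⌋=3319; principal=74337-3319=71018; balance=238833-71018=167815
19. interest=⌊167815·139/10000⌋=2332; principal=74337-2332=72005; balance=167815-72005=95810
20. interest=⌊95810·139/10000⌋=1331; principal=74337-1331=73006; balance=95810-73006=22804
21. interest=⌊22804·139/10000⌋=316; principal=min(74337-316,22804)=22804; balance=22804-22804=0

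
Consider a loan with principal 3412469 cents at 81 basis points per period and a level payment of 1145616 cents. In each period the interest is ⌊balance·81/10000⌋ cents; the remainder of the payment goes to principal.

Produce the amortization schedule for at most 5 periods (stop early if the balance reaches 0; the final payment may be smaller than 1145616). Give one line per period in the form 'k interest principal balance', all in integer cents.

1 27640 1117976 2294493
2 18585 1127031 1167462
3 9456 1136160 31302
4 253 31302 0

1. interest=⌊3412469·81/10000⌋=27640; principal=1145616-27640=1117976; balance=3412469-1117976=2294493
2. interest=⌊2294493·81/10000⌋=18585; principal=1145616-18585=1127031; balance=2294493-1127031=1167462
3. interest=⌊1167462·81/10000⌋=9456; principal=1145616-9456=1136160; balance=1167462-1136160=31302
4. interest=⌊31302·81/10000⌋=253; principal=min(1145616-253,31302)=31302; balance=31302-31302=0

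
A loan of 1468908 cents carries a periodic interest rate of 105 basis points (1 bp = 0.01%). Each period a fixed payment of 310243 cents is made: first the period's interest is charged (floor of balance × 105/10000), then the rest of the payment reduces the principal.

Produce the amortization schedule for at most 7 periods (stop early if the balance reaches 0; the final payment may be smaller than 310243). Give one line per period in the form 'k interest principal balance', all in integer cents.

1 15423 294820 1174088
2 12327 297916 876172
3 9199 301044 575128
4 6038 304205 270923
5 2844 270923 0

1. interest=⌊1468908·105/10000⌋=15423; principal=310243-15423=294820; balance=1468908-294820=1174088
2. interest=⌊1174088·105/10000⌋=12327; principal=310243-12327=297916; balance=1174088-297916=876172
3. interest=⌊876172·105/10000⌋=9199; principal=310243-9199=301044; balance=876172-301044=575128
4. interest=⌊575128·105/10000⌋=6038; principal=310243-6038=304205; balance=575128-304205=270923
5. interest=⌊270923·105/10000⌋=2844; principal=min(310243-2844,270923)=270923; balance=270923-270923=0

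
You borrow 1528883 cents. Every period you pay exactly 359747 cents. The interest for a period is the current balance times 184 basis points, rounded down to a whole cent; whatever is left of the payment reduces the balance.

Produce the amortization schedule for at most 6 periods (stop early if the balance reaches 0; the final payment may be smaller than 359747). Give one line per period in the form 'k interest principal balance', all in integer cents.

1 28131 331616 1197267
2 22029 337718 859549
3 15815 343932 515617
4 9487 350260 165357
5 3042 165357 0

1. interest=⌊1528883·184/10000⌋=28131; principal=359747-28131=331616; balance=1528883-331616=1197267
2. interest=⌊1197267·184/10000⌋=22029; principal=359747-22029=337718; balance=1197267-337718=859549
3. interest=⌊859549·184/10000⌋=15815; principal=359747-15815=343932; balance=859549-343932=515617
4. interest=⌊515617·184/10000⌋=9487; principal=359747-9487=350260; balance=515617-350260=165357
5. interest=⌊165357·184/10000⌋=3042; principal=min(359747-3042,165357)=165357; balance=165357-165357=0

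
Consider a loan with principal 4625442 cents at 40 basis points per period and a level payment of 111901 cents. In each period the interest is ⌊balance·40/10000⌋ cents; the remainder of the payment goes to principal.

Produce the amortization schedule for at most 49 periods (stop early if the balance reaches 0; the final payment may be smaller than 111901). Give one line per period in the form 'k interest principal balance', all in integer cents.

1 18501 93400 4532042
2 18128 93773 4438269
3 17753 94148 4344121
4 17376 94525 4249596
5 16998 94903 4154693
6 16618 95283 4059410
7 16237 95664 3963746
8 15854 96047 3867699
9 15470 96431 3771268
10 15085 96816 3674452
11 14697 97204 3577248
12 14308 97593 3479655
13 13918 97983 3381672
14 13526 98375 3283297
15 13133 98768 3184529
16 12738 99163 3085366
17 12341 99560 2985806
18 11943 99958 2885848
19 11543 100358 2785490
20 11141 100760 2684730
21 10738 101163 2583567
22 10334 101567 2482000
23 9928 101973 2380027
24 9520 102381 2277646
25 9110 102791 2174855
26 8699 103202 2071653
27 8286 103615 1968038
28 7872 104029 1864009
29 7456 104445 1759564
30 7038 104863 1654701
31 6618 105283 1549418
32 6197 105704 1443714
33 5774 106127 1337587
34 5350 106551 1231036
35 4924 106977 1124059
36 4496 107405 1016654
37 4066 107835 908819
38 3635 108266 800553
39 3202 108699 691854
40 2767 109134 582720
41 2330 109571 473149
42 1892 110009 363140
43 1452 110449 252691
44 1010 110891 141800
45 567 111334 30466
46 121 30466 0

1. interest=⌊4625442·40/10000⌋=18501; principal=111901-18501=93400; balance=4625442-93400=4532042
2. interest=⌊4532042·40/10000⌋=18128; principal=111901-18128=93773; balance=4532042-93773=4438269
3. interest=⌊4438269·40/10000⌋=17753; principal=111901-17753=94148; balance=4438269-94148=4344121
4. interest=⌊4344121·40/10000⌋=17376; principal=111901-17376=94525; balance=4344121-94525=4249596
5. interest=⌊4249596·40/10000⌋=16998; principal=111901-16998=94903; balance=4249596-94903=4154693
6. interest=⌊4154693·40/10000⌋=16618; principal=111901-16618=95283; balance=4154693-95283=4059410
7. interest=⌊4059410·40/10000⌋=16237; principal=111901-16237=95664; balance=4059410-95664=3963746
8. interest=⌊3963746·40/10000⌋=15854; principal=111901-15854=96047; balance=3963746-96047=3867699
9. interest=⌊3867699·40/10000⌋=15470; principal=111901-15470=96431; balance=3867699-96431=3771268
10. interest=⌊3771268·40/10000⌋=15085; principal=111901-15085=96816; balance=3771268-96816=3674452
11. interest=⌊3674452·40/10000⌋=14697; principal=111901-14697=97204; balance=3674452-97204=3577248
12. interest=⌊3577248·40/10000⌋=14308; principal=111901-14308=97593; balance=3577248-97593=3479655
13. interest=⌊3479655·40/10000⌋=13918; principal=111901-13918=97983; balance=3479655-97983=3381672
14. interest=⌊3381672·40/10000⌋=13526; principal=111901-13526=98375; balance=3381672-98375=3283297
15. interest=⌊3283297·40/10000⌋=13133; principal=111901-13133=98768; balance=3283297-98768=3184529
16. interest=⌊3184529·40/10000⌋=12738; principal=111901-12738=99163; balance=3184529-99163=3085366
17. interest=⌊3085366·40/10000⌋=12341; principal=111901-12341=99560; balance=3085366-99560=2985806
18. interest=⌊2985806·40/10000⌋=11943; principal=111901-11943=99958; balance=2985806-99958=2885848
19. interest=⌊2885848·40/10000⌋=11543; principal=111901-11543=100358; balance=2885848-100358=2785490
20. interest=⌊2785490·40/10000⌋=11141; principal=111901-11141=100760; balance=2785490-100760=2684730
21. interest=⌊2684730·40/10000⌋=10738; principal=111901-10738=101163; balance=2684730-101163=2583567
22. interest=⌊2583567·40/10000⌋=10334; principal=111901-10334=101567; balance=2583567-101567=2482000
23. interest=⌊2482000·40/10000⌋=9928; principal=111901-9928=101973; balance=2482000-101973=2380027
24. interest=⌊2380027·40/10000⌋=9520; principal=111901-9520=102381; balance=2380027-102381=2277646
25. interest=⌊2277646·40/10000⌋=9110; principal=111901-9110=102791; balance=2277646-102791=2174855
26. interest=⌊2174855·40/10000⌋=8699; principal=111901-8699=103202; balance=2174855-103202=2071653
27. interest=⌊2071653·40/10000⌋=8286; principal=111901-8286=103615; balance=2071653-103615=1968038
28. interest=⌊1968038·40/10000⌋=7872; principal=111901-7872=104029; balance=1968038-104029=1864009
29. interest=⌊1864009·40/10000⌋=7456; principal=111901-7456=104445; balance=1864009-104445=1759564
30. interest=⌊1759564·40/10000⌋=7038; principal=111901-7038=104863; balance=1759564-104863=1654701
31. interest=⌊1654701·40/10000⌋=6618; principal=111901-6618=105283; balance=1654701-105283=1549418
32. interest=⌊1549418·40/10000⌋=6197; principal=111901-6197=105704; balance=1549418-105704=1443714
33. interest=⌊1443714·40/10000⌋=5774; principal=111901-5774=106127; balance=1443714-106127=1337587
34. interest=⌊1337587·40/10000⌋=5350; principal=111901-5350=106551; balance=1337587-106551=1231036
35. interest=⌊1231036·40/10000⌋=4924; principal=111901-4924=106977; balance=1231036-106977=1124059
36. interest=⌊1124059·40/10000⌋=4496; principal=111901-4496=107405; balance=1124059-107405=1016654
37. interest=⌊1016654·40/10000⌋=4066; principal=111901-4066=107835; balance=1016654-107835=908819
38. interest=⌊908819·40/10000⌋=3635; principal=111901-3635=108266; balance=908819-108266=800553
39. interest=⌊800553·40/10000⌋=3202; principal=111901-3202=108699; balance=800553-108699=691854
40. interest=⌊691854·40/10000⌋=2767; principal=111901-2767=109134; balance=691854-109134=582720
41. interest=⌊582720·40/10000⌋=2330; principal=111901-2330=109571; balance=582720-109571=473149
42. interest=⌊473149·40/10000⌋=1892; principal=111901-1892=110009; balance=473149-110009=363140
43. interest=⌊363140·40/10000⌋=1452; principal=111901-1452=110449; balance=363140-110449=252691
44. interest=⌊252691·40/10000⌋=1010; principal=111901-1010=110891; balance=252691-110891=141800
45. interest=⌊141800·40/10000⌋=567; principal=111901-567=111334; balance=141800-111334=30466
46. interest=⌊30466·40/10000⌋=121; principal=min(111901-121,30466)=30466; balance=30466-30466=0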